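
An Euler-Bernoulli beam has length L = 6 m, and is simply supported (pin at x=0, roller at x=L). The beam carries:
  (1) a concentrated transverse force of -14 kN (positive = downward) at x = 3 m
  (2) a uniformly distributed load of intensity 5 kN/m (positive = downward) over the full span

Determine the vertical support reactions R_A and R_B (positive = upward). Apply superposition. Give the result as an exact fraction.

Load 1 — point force P=-14 kN at a=3 m (b=L-a=3):
  R_A = Pb/L = (-14)·3/6 = -7 kN
  R_B = Pa/L = (-14)·3/6 = -7 kN
Load 2 — uniform load w=5 kN/m over full span:
  R_A = wL/2 = 5·6/2 = 15 kN
  R_B = wL/2 = 5·6/2 = 15 kN
Superposition: R_A = 8 kN, R_B = 8 kN

R_A = 8 kN, R_B = 8 kN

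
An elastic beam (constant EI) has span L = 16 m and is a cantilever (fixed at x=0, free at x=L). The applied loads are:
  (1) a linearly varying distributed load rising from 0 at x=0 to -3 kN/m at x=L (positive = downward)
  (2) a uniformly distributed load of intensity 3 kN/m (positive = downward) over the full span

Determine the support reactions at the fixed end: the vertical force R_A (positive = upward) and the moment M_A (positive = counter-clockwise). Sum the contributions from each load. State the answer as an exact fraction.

Load 1 — triangular load w₀=-3 kN/m (0→w₀ over full span):
  R_A = w₀L/2 = (-3)·16/2 = -24 kN
  M_A = w₀L²/3 = (-3)·16²/3 = -256 kN·m
Load 2 — uniform load w=3 kN/m over full span:
  R_A = wL = 3·16 = 48 kN
  M_A = wL²/2 = 3·16²/2 = 384 kN·m
Superposition: R_A = 24 kN, M_A = 128 kN·m

R_A = 24 kN, M_A = 128 kN·m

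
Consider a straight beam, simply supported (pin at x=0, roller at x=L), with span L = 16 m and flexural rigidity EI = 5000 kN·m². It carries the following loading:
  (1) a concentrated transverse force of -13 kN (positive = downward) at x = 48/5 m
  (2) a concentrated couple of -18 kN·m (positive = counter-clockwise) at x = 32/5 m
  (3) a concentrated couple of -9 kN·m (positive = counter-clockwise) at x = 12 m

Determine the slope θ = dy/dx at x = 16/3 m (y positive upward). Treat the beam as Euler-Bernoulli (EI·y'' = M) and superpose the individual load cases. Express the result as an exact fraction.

θ(16/3) = 234163/11250000 rad

Load 1 — point force P=-13 kN at a=48/5 m (b=L-a=32/5):
  θ_1 = -Pb(L²-b²-3x²)/(6LEI)  [x≤a] = -(-13)·(32/5)·(16²-(32/5)²-3·(16/3)²)/(6·16·5000) = 15808/703125 rad
Load 2 — applied couple M₀=-18 kN·m at a=32/5 m (b=L-a=48/5):
  θ_2 = (M₀x²/(2L)+C₁)/EI  [x≤a] with C₁=M₀(3b²-L²)/(6L)=-96/25 = ((-18)·(16/3)²/(2·16)+(-96/25))/5000 = -62/15625 rad
Load 3 — applied couple M₀=-9 kN·m at a=12 m (b=L-a=4):
  θ_3 = (M₀x²/(2L)+C₁)/EI  [x≤a] with C₁=M₀(3b²-L²)/(6L)=39/2 = ((-9)·(16/3)²/(2·16)+(39/2))/5000 = 23/10000 rad
Superposition: θ = Σ θ_i = 234163/11250000 rad ≈ 0.020814 rad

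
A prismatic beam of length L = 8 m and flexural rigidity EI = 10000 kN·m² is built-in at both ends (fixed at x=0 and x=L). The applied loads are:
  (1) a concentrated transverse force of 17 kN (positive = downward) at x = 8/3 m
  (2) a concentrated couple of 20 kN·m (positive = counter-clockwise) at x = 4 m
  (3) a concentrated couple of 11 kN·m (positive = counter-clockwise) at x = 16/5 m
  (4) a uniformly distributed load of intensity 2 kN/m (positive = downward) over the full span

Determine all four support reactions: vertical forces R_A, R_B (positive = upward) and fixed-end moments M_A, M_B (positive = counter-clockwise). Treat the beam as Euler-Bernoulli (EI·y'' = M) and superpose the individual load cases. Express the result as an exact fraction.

R_A = 71071/2700 kN, M_A = 25066/675 kN·m, R_B = 18029/2700 kN, M_B = -8249/675 kN·m

Load 1 — point force P=17 kN at a=8/3 m (b=L-a=16/3):
  R_A = Pb²(3a+b)/L³ = 17·(16/3)²·(3·(8/3)+(16/3))/8³ = 340/27 kN
  M_A = Pab²/L² = 17·(8/3)·(16/3)²/8² = 544/27 kN·m
  R_B = Pa²(a+3b)/L³ = 17·(8/3)²·((8/3)+3·(16/3))/8³ = 119/27 kN
  M_B = -Pa²b/L² = -17·(8/3)²·(16/3)/8² = -272/27 kN·m
Load 2 — applied couple M₀=20 kN·m at a=4 m (b=L-a=4):
  R_A = 6M₀ab/L³ = 6·20·4·4/8³ = 15/4 kN
  M_A = M₀b(2a-b)/L² = 20·4·(2·4-4)/8² = 5 kN·m
  R_B = -6M₀ab/L³ = -6·20·4·4/8³ = -15/4 kN
  M_B = M₀a(2b-a)/L² = 20·4·(2·4-4)/8² = 5 kN·m
Load 3 — applied couple M₀=11 kN·m at a=16/5 m (b=L-a=24/5):
  R_A = 6M₀ab/L³ = 6·11·(16/5)·(24/5)/8³ = 99/50 kN
  M_A = M₀b(2a-b)/L² = 11·(24/5)·(2·(16/5)-(24/5))/8² = 33/25 kN·m
  R_B = -6M₀ab/L³ = -6·11·(16/5)·(24/5)/8³ = -99/50 kN
  M_B = M₀a(2b-a)/L² = 11·(16/5)·(2·(24/5)-(16/5))/8² = 88/25 kN·m
Load 4 — uniform load w=2 kN/m over full span:
  R_A = wL/2 = 2·8/2 = 8 kN
  M_A = wL²/12 = 2·8²/12 = 32/3 kN·m
  R_B = wL/2 = 2·8/2 = 8 kN
  M_B = -wL²/12 = -2·8²/12 = -32/3 kN·m
Superposition: R_A = 71071/2700 kN, M_A = 25066/675 kN·m, R_B = 18029/2700 kN, M_B = -8249/675 kN·m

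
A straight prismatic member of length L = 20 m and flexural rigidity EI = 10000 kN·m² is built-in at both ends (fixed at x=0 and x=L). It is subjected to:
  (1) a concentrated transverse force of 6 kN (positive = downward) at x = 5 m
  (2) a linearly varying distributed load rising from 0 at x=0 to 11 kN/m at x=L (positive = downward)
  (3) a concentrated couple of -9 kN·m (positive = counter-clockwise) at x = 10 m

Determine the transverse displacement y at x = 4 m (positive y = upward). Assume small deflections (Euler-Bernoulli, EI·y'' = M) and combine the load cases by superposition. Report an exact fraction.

y(4) = -67217/750000 m

Load 1 — point force P=6 kN at a=5 m (b=L-a=15):
  y_1 = -Pb²x²(3aL-(3a+b)x)/(6L³EI)  [x≤a] = -6·15²·4²·(3·5·20-(3·5+15)·4)/(6·20³·10000) = -81/10000 m
Load 2 — triangular load w₀=11 kN/m (0→w₀ over full span):
  y_2 = -w₀x²(L-x)²(x+2L)/(120LEI) = -11·4²·(20-4)²·(4+2·20)/(120·20·10000) = -3872/46875 m
Load 3 — applied couple M₀=-9 kN·m at a=10 m (b=L-a=10):
  y_3 = (R_Ax³/6 - M_Ax²/2)/EI  [x≤a] with R_A=-27/40, M_A=-9/4 = ((-27/40)·4³/6 - (-9/4)·4²/2)/10000 = 27/25000 m
Superposition: y = Σ y_i = -67217/750000 m ≈ -0.089623 m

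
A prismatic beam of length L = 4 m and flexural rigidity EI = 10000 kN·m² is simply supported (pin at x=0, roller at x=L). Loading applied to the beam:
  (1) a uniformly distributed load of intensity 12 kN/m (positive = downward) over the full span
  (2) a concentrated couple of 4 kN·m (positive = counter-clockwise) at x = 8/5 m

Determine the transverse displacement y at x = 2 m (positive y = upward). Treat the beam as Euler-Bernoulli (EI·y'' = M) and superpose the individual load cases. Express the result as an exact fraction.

y(2) = -241/62500 m

Load 1 — uniform load w=12 kN/m over full span:
  y_1 = -wx(L³-2Lx²+x³)/(24EI) = -12·2·(4³-2·4·2²+2³)/(24·10000) = -1/250 m
Load 2 — applied couple M₀=4 kN·m at a=8/5 m (b=L-a=12/5):
  y_2 = (M₀x³/(6L)-M₀(x-a)²/2+C₁x)/EI  [x>a] with C₁=M₀(3b²-L²)/(6L)=16/75 = (4·2³/(6·4)-4·(2-(8/5))²/2+(16/75)·2)/10000 = 9/62500 m
Superposition: y = Σ y_i = -241/62500 m ≈ -0.003856 m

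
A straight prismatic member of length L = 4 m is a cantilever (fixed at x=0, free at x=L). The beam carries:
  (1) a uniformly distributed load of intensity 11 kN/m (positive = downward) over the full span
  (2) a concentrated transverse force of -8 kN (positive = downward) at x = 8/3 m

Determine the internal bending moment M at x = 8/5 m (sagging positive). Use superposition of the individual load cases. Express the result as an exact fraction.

Load 1 — uniform load w=11 kN/m over full span:
  M_1 = -w(L-x)²/2 = -11·(4-(8/5))²/2 = -792/25 kN·m
Load 2 — point force P=-8 kN at a=8/3 m (b=L-a=4/3):
  M_2 = -P(a-x)  [x≤a] = -(-8)·((8/3)-(8/5)) = 128/15 kN·m
Superposition: M = Σ M_i = -1736/75 kN·m ≈ -23.146667 kN·m

M(8/5) = -1736/75 kN·m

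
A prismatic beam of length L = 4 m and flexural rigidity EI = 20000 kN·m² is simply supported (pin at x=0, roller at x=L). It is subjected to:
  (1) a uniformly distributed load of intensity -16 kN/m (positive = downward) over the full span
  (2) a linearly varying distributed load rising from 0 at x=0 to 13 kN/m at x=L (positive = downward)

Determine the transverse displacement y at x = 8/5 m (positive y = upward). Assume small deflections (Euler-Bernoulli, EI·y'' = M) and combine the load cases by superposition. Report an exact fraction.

Load 1 — uniform load w=-16 kN/m over full span:
  y_1 = -wx(L³-2Lx²+x³)/(24EI) = -(-16)·(8/5)·(4³-2·4·(8/5)²+(8/5)³)/(24·20000) = 992/390625 m
Load 2 — triangular load w₀=13 kN/m (0→w₀ over full span):
  y_2 = -w₀x(7L⁴-10L²x²+3x⁴)/(360LEI) = -13·(8/5)·(7·4⁴-10·4²·(8/5)²+3·(8/5)⁴)/(360·4·20000) = -29666/29296875 m
Superposition: y = Σ y_i = 44734/29296875 m ≈ 0.001527 m

y(8/5) = 44734/29296875 m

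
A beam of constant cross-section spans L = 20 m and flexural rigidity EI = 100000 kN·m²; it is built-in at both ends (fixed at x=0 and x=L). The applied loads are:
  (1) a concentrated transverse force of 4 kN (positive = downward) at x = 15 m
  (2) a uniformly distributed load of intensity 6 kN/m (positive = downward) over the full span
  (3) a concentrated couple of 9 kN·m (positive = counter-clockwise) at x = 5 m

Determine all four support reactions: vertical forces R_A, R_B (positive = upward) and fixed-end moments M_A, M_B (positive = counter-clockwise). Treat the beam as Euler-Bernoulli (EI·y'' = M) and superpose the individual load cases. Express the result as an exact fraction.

R_A = 9781/160 kN, M_A = 3233/16 kN·m, R_B = 10059/160 kN, M_B = -3335/16 kN·m

Load 1 — point force P=4 kN at a=15 m (b=L-a=5):
  R_A = Pb²(3a+b)/L³ = 4·5²·(3·15+5)/20³ = 5/8 kN
  M_A = Pab²/L² = 4·15·5²/20² = 15/4 kN·m
  R_B = Pa²(a+3b)/L³ = 4·15²·(15+3·5)/20³ = 27/8 kN
  M_B = -Pa²b/L² = -4·15²·5/20² = -45/4 kN·m
Load 2 — uniform load w=6 kN/m over full span:
  R_A = wL/2 = 6·20/2 = 60 kN
  M_A = wL²/12 = 6·20²/12 = 200 kN·m
  R_B = wL/2 = 6·20/2 = 60 kN
  M_B = -wL²/12 = -6·20²/12 = -200 kN·m
Load 3 — applied couple M₀=9 kN·m at a=5 m (b=L-a=15):
  R_A = 6M₀ab/L³ = 6·9·5·15/20³ = 81/160 kN
  M_A = M₀b(2a-b)/L² = 9·15·(2·5-15)/20² = -27/16 kN·m
  R_B = -6M₀ab/L³ = -6·9·5·15/20³ = -81/160 kN
  M_B = M₀a(2b-a)/L² = 9·5·(2·15-5)/20² = 45/16 kN·m
Superposition: R_A = 9781/160 kN, M_A = 3233/16 kN·m, R_B = 10059/160 kN, M_B = -3335/16 kN·m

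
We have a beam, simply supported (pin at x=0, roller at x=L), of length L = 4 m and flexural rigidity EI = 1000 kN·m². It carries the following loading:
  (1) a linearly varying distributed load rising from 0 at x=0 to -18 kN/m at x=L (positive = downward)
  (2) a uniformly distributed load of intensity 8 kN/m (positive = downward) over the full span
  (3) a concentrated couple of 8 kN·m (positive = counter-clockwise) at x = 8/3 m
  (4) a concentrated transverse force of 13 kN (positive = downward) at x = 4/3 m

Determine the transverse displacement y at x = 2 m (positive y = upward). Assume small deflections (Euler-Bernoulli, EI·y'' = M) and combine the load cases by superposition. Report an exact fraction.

y(2) = -643/40500 m

Load 1 — triangular load w₀=-18 kN/m (0→w₀ over full span):
  y_1 = -w₀x(7L⁴-10L²x²+3x⁴)/(360LEI) = -(-18)·2·(7·4⁴-10·4²·2²+3·2⁴)/(360·4·1000) = 3/100 m
Load 2 — uniform load w=8 kN/m over full span:
  y_2 = -wx(L³-2Lx²+x³)/(24EI) = -8·2·(4³-2·4·2²+2³)/(24·1000) = -2/75 m
Load 3 — applied couple M₀=8 kN·m at a=8/3 m (b=L-a=4/3):
  y_3 = (M₀x³/(6L)+C₁x)/EI  [x≤a] with C₁=M₀(3b²-L²)/(6L)=-32/9 = (8·2³/(6·4)+(-32/9)·2)/1000 = -1/225 m
Load 4 — point force P=13 kN at a=4/3 m (b=L-a=8/3):
  y_4 = -Pa(L-x)(2Lx-a²-x²)/(6LEI)  [x>a] = -13·(4/3)·(4-2)·(2·4·2-(4/3)²-2²)/(6·4·1000) = -299/20250 m
Superposition: y = Σ y_i = -643/40500 m ≈ -0.015877 m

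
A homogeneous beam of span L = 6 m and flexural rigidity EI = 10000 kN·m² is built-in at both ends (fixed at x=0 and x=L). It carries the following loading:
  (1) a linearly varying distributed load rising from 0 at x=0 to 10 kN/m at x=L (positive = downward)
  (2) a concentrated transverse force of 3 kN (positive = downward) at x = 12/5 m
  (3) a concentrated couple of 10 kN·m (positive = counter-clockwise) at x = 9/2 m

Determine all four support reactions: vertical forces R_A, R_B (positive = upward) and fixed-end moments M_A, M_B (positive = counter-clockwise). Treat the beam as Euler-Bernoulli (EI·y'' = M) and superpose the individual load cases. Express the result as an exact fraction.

R_A = 12819/1000 kN, M_A = 17717/1000 kN·m, R_B = 20181/1000 kN, M_B = -21603/1000 kN·m

Load 1 — triangular load w₀=10 kN/m (0→w₀ over full span):
  R_A = 3w₀L/20 = 3·10·6/20 = 9 kN
  M_A = w₀L²/30 = 10·6²/30 = 12 kN·m
  R_B = 7w₀L/20 = 7·10·6/20 = 21 kN
  M_B = -w₀L²/20 = -10·6²/20 = -18 kN·m
Load 2 — point force P=3 kN at a=12/5 m (b=L-a=18/5):
  R_A = Pb²(3a+b)/L³ = 3·(18/5)²·(3·(12/5)+(18/5))/6³ = 243/125 kN
  M_A = Pab²/L² = 3·(12/5)·(18/5)²/6² = 324/125 kN·m
  R_B = Pa²(a+3b)/L³ = 3·(12/5)²·((12/5)+3·(18/5))/6³ = 132/125 kN
  M_B = -Pa²b/L² = -3·(12/5)²·(18/5)/6² = -216/125 kN·m
Load 3 — applied couple M₀=10 kN·m at a=9/2 m (b=L-a=3/2):
  R_A = 6M₀ab/L³ = 6·10·(9/2)·(3/2)/6³ = 15/8 kN
  M_A = M₀b(2a-b)/L² = 10·(3/2)·(2·(9/2)-(3/2))/6² = 25/8 kN·m
  R_B = -6M₀ab/L³ = -6·10·(9/2)·(3/2)/6³ = -15/8 kN
  M_B = M₀a(2b-a)/L² = 10·(9/2)·(2·(3/2)-(9/2))/6² = -15/8 kN·m
Superposition: R_A = 12819/1000 kN, M_A = 17717/1000 kN·m, R_B = 20181/1000 kN, M_B = -21603/1000 kN·m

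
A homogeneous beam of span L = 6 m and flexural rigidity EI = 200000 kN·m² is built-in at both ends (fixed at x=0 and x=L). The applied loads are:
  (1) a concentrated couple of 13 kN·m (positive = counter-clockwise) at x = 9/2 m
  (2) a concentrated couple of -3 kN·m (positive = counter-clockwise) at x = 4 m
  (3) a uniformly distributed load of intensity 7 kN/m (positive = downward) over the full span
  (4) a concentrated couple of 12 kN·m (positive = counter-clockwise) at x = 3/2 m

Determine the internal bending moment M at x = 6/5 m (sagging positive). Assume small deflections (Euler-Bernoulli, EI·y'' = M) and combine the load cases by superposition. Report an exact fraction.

Load 1 — applied couple M₀=13 kN·m at a=9/2 m (b=L-a=3/2):
  M_1 = R_Ax - M_A  [x≤a] with R_A=39/16, M_A=65/16 = (39/16)·(6/5) - (65/16) = -91/80 kN·m
Load 2 — applied couple M₀=-3 kN·m at a=4 m (b=L-a=2):
  M_2 = R_Ax - M_A  [x≤a] with R_A=-2/3, M_A=-1 = (-2/3)·(6/5) - (-1) = 1/5 kN·m
Load 3 — uniform load w=7 kN/m over full span:
  M_3 = wLx/2 - wL²/12 - wx²/2 = 7·6·(6/5)/2 - 7·6²/12 - 7·(6/5)²/2 = -21/25 kN·m
Load 4 — applied couple M₀=12 kN·m at a=3/2 m (b=L-a=9/2):
  M_4 = R_Ax - M_A  [x≤a] with R_A=9/4, M_A=-9/4 = (9/4)·(6/5) - (-9/4) = 99/20 kN·m
Superposition: M = Σ M_i = 1269/400 kN·m ≈ 3.172500 kN·m

M(6/5) = 1269/400 kN·m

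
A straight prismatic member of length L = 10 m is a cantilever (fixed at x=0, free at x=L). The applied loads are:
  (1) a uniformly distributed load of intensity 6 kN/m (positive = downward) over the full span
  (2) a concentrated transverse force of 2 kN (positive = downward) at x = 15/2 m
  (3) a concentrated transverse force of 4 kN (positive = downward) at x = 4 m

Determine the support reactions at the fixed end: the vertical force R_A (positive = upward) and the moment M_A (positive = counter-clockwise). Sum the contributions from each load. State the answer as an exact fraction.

Load 1 — uniform load w=6 kN/m over full span:
  R_A = wL = 6·10 = 60 kN
  M_A = wL²/2 = 6·10²/2 = 300 kN·m
Load 2 — point force P=2 kN at a=15/2 m (b=L-a=5/2):
  R_A = P = 2 kN
  M_A = Pa = 2·(15/2) = 15 kN·m
Load 3 — point force P=4 kN at a=4 m (b=L-a=6):
  R_A = P = 4 kN
  M_A = Pa = 4·4 = 16 kN·m
Superposition: R_A = 66 kN, M_A = 331 kN·m

R_A = 66 kN, M_A = 331 kN·m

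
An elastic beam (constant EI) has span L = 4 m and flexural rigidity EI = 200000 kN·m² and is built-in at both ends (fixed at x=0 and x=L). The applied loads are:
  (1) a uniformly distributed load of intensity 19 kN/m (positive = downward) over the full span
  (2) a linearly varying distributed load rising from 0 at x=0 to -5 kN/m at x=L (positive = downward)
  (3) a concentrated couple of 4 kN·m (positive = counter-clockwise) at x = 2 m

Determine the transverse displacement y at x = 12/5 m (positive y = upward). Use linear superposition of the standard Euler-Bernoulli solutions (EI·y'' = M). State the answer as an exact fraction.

Load 1 — uniform load w=19 kN/m over full span:
  y_1 = -wx²(L-x)²/(24EI) = -19·(12/5)²·(4-(12/5))²/(24·200000) = -114/1953125 m
Load 2 — triangular load w₀=-5 kN/m (0→w₀ over full span):
  y_2 = -w₀x²(L-x)²(x+2L)/(120LEI) = -(-5)·(12/5)²·(4-(12/5))²·((12/5)+2·4)/(120·4·200000) = 78/9765625 m
Load 3 — applied couple M₀=4 kN·m at a=2 m (b=L-a=2):
  y_3 = (R_Ax³/6 - M_Ax²/2 - M₀(x-a)²/2)/EI  [x>a] with R_A=3/2, M_A=1 = ((3/2)·(12/5)³/6 - 1·(12/5)²/2 - 4·((12/5)-2)²/2)/200000 = 1/781250 m
Superposition: y = Σ y_i = -959/19531250 m ≈ -0.000049 m

y(12/5) = -959/19531250 m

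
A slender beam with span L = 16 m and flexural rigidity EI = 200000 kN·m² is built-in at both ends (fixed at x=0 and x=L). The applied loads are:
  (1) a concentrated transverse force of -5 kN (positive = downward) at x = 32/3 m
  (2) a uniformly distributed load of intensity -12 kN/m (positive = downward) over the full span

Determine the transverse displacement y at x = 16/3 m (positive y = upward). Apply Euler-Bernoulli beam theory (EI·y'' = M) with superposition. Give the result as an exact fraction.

Load 1 — point force P=-5 kN at a=32/3 m (b=L-a=16/3):
  y_1 = -Pb²x²(3aL-(3a+b)x)/(6L³EI)  [x≤a] = -(-5)·(16/3)²·(16/3)²·(3·(32/3)·16-(3·(32/3)+(16/3))·(16/3))/(6·16³·200000) = 352/1366875 m
Load 2 — uniform load w=-12 kN/m over full span:
  y_2 = -wx²(L-x)²/(24EI) = -(-12)·(16/3)²·(16-(16/3))²/(24·200000) = 2048/253125 m
Superposition: y = Σ y_i = 57056/6834375 m ≈ 0.008348 m

y(16/3) = 57056/6834375 m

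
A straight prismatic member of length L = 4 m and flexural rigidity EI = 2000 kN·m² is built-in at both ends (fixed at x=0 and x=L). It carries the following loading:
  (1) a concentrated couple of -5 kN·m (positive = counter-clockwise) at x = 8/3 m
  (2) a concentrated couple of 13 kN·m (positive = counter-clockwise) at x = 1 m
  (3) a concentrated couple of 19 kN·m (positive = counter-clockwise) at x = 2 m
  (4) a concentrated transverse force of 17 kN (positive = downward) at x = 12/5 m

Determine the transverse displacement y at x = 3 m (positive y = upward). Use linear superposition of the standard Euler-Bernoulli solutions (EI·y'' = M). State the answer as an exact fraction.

y(3) = -2489/28800000 m

Load 1 — applied couple M₀=-5 kN·m at a=8/3 m (b=L-a=4/3):
  y_1 = (R_Ax³/6 - M_Ax²/2 - M₀(x-a)²/2)/EI  [x>a] with R_A=-5/3, M_A=-5/3 = ((-5/3)·3³/6 - (-5/3)·3²/2 - (-5)·(3-(8/3))²/2)/2000 = 1/7200 m
Load 2 — applied couple M₀=13 kN·m at a=1 m (b=L-a=3):
  y_2 = (R_Ax³/6 - M_Ax²/2 - M₀(x-a)²/2)/EI  [x>a] with R_A=117/32, M_A=-39/16 = ((117/32)·3³/6 - (-39/16)·3²/2 - 13·(3-1)²/2)/2000 = 91/128000 m
Load 3 — applied couple M₀=19 kN·m at a=2 m (b=L-a=2):
  y_3 = (R_Ax³/6 - M_Ax²/2 - M₀(x-a)²/2)/EI  [x>a] with R_A=57/8, M_A=19/4 = ((57/8)·3³/6 - (19/4)·3²/2 - 19·(3-2)²/2)/2000 = 19/32000 m
Load 4 — point force P=17 kN at a=12/5 m (b=L-a=8/5):
  y_4 = -Pa²(L-x)²(3bL-(3b+a)(L-x))/(6L³EI)  [x>a] = -17·(12/5)²·(4-3)²·(3·(8/5)·4-(3·(8/5)+(12/5))·(4-3))/(6·4³·2000) = -153/100000 m
Superposition: y = Σ y_i = -2489/28800000 m ≈ -0.000086 m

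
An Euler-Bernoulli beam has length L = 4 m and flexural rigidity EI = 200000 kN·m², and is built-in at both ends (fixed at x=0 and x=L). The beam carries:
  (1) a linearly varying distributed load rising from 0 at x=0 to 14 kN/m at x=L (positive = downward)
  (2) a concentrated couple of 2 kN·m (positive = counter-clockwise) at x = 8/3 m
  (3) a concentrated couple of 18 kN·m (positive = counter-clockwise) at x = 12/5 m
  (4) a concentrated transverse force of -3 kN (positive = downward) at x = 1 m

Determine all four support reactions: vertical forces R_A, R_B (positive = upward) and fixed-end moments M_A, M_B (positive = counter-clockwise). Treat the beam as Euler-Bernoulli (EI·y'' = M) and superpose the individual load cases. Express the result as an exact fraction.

R_A = 31237/2400 kN, M_A = 14647/1200 kN·m, R_B = 28763/2400 kN, M_B = -3391/400 kN·m

Load 1 — triangular load w₀=14 kN/m (0→w₀ over full span):
  R_A = 3w₀L/20 = 3·14·4/20 = 42/5 kN
  M_A = w₀L²/30 = 14·4²/30 = 112/15 kN·m
  R_B = 7w₀L/20 = 7·14·4/20 = 98/5 kN
  M_B = -w₀L²/20 = -14·4²/20 = -56/5 kN·m
Load 2 — applied couple M₀=2 kN·m at a=8/3 m (b=L-a=4/3):
  R_A = 6M₀ab/L³ = 6·2·(8/3)·(4/3)/4³ = 2/3 kN
  M_A = M₀b(2a-b)/L² = 2·(4/3)·(2·(8/3)-(4/3))/4² = 2/3 kN·m
  R_B = -6M₀ab/L³ = -6·2·(8/3)·(4/3)/4³ = -2/3 kN
  M_B = M₀a(2b-a)/L² = 2·(8/3)·(2·(4/3)-(8/3))/4² = 0 kN·m
Load 3 — applied couple M₀=18 kN·m at a=12/5 m (b=L-a=8/5):
  R_A = 6M₀ab/L³ = 6·18·(12/5)·(8/5)/4³ = 162/25 kN
  M_A = M₀b(2a-b)/L² = 18·(8/5)·(2·(12/5)-(8/5))/4² = 144/25 kN·m
  R_B = -6M₀ab/L³ = -6·18·(12/5)·(8/5)/4³ = -162/25 kN
  M_B = M₀a(2b-a)/L² = 18·(12/5)·(2·(8/5)-(12/5))/4² = 54/25 kN·m
Load 4 — point force P=-3 kN at a=1 m (b=L-a=3):
  R_A = Pb²(3a+b)/L³ = (-3)·3²·(3·1+3)/4³ = -81/32 kN
  M_A = Pab²/L² = (-3)·1·3²/4² = -27/16 kN·m
  R_B = Pa²(a+3b)/L³ = (-3)·1²·(1+3·3)/4³ = -15/32 kN
  M_B = -Pa²b/L² = -(-3)·1²·3/4² = 9/16 kN·m
Superposition: R_A = 31237/2400 kN, M_A = 14647/1200 kN·m, R_B = 28763/2400 kN, M_B = -3391/400 kN·m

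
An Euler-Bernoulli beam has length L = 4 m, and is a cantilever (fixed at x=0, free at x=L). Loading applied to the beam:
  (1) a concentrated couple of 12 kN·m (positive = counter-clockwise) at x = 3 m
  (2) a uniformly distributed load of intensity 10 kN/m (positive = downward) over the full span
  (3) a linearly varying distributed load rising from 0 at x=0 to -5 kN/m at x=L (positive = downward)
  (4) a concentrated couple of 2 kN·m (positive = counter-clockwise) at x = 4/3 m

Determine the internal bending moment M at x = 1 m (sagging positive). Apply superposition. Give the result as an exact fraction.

M(1) = -113/8 kN·m

Load 1 — applied couple M₀=12 kN·m at a=3 m (b=L-a=1):
  M_1 = M₀  [x≤a] = 12 = 12 kN·m
Load 2 — uniform load w=10 kN/m over full span:
  M_2 = -w(L-x)²/2 = -10·(4-1)²/2 = -45 kN·m
Load 3 — triangular load w₀=-5 kN/m (0→w₀ over full span):
  M_3 = w₀Lx/2 - w₀L²/3 - w₀x³/(6L) = (-5)·4·1/2 - (-5)·4²/3 - (-5)·1³/(6·4) = 135/8 kN·m
Load 4 — applied couple M₀=2 kN·m at a=4/3 m (b=L-a=8/3):
  M_4 = M₀  [x≤a] = 2 = 2 kN·m
Superposition: M = Σ M_i = -113/8 kN·m ≈ -14.125000 kN·m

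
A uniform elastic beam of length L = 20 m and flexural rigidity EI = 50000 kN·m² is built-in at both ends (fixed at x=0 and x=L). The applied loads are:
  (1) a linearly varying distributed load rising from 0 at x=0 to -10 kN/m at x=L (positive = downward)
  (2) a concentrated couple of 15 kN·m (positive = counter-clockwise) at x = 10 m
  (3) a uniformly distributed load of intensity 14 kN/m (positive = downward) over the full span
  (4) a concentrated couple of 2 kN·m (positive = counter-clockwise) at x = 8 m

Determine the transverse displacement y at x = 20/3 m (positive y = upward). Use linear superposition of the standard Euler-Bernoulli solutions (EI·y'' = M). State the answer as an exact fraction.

y(20/3) = -1129477/18225000 m

Load 1 — triangular load w₀=-10 kN/m (0→w₀ over full span):
  y_1 = -w₀x²(L-x)²(x+2L)/(120LEI) = -(-10)·(20/3)²·(20-(20/3))²·((20/3)+2·20)/(120·20·50000) = 112/3645 m
Load 2 — applied couple M₀=15 kN·m at a=10 m (b=L-a=10):
  y_2 = (R_Ax³/6 - M_Ax²/2)/EI  [x≤a] with R_A=9/8, M_A=15/4 = ((9/8)·(20/3)³/6 - (15/4)·(20/3)²/2)/50000 = -1/1800 m
Load 3 — uniform load w=14 kN/m over full span:
  y_3 = -wx²(L-x)²/(24EI) = -14·(20/3)²·(20-(20/3))²/(24·50000) = -112/1215 m
Load 4 — applied couple M₀=2 kN·m at a=8 m (b=L-a=12):
  y_4 = (R_Ax³/6 - M_Ax²/2)/EI  [x≤a] with R_A=18/125, M_A=6/25 = ((18/125)·(20/3)³/6 - (6/25)·(20/3)²/2)/50000 = 1/28125 m
Superposition: y = Σ y_i = -1129477/18225000 m ≈ -0.061974 m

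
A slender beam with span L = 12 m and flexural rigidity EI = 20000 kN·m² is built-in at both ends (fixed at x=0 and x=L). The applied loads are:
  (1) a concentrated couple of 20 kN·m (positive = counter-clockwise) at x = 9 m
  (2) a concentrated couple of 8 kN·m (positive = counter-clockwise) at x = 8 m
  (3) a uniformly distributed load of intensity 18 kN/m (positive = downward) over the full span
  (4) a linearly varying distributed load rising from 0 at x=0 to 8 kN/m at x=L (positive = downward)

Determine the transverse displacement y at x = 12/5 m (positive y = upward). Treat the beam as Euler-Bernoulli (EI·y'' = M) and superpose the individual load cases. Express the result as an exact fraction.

Load 1 — applied couple M₀=20 kN·m at a=9 m (b=L-a=3):
  y_1 = (R_Ax³/6 - M_Ax²/2)/EI  [x≤a] with R_A=15/8, M_A=25/4 = ((15/8)·(12/5)³/6 - (25/4)·(12/5)²/2)/20000 = -171/250000 m
Load 2 — applied couple M₀=8 kN·m at a=8 m (b=L-a=4):
  y_2 = (R_Ax³/6 - M_Ax²/2)/EI  [x≤a] with R_A=8/9, M_A=8/3 = ((8/9)·(12/5)³/6 - (8/3)·(12/5)²/2)/20000 = -22/78125 m
Load 3 — uniform load w=18 kN/m over full span:
  y_3 = -wx²(L-x)²/(24EI) = -18·(12/5)²·(12-(12/5))²/(24·20000) = -7776/390625 m
Load 4 — triangular load w₀=8 kN/m (0→w₀ over full span):
  y_4 = -w₀x²(L-x)²(x+2L)/(120LEI) = -8·(12/5)²·(12-(12/5))²·((12/5)+2·12)/(120·12·20000) = -38016/9765625 m
Superposition: y = Σ y_i = -3869531/156250000 m ≈ -0.024765 m

y(12/5) = -3869531/156250000 m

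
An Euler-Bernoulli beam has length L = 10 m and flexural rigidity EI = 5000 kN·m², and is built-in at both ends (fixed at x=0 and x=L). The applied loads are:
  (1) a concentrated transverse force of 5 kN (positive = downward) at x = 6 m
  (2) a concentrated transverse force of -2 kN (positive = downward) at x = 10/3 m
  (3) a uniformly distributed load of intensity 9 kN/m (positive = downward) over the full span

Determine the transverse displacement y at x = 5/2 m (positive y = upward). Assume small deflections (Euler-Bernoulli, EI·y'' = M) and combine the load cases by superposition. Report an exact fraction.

Load 1 — point force P=5 kN at a=6 m (b=L-a=4):
  y_1 = -Pb²x²(3aL-(3a+b)x)/(6L³EI)  [x≤a] = -5·4²·(5/2)²·(3·6·10-(3·6+4)·(5/2))/(6·10³·5000) = -1/480 m
Load 2 — point force P=-2 kN at a=10/3 m (b=L-a=20/3):
  y_2 = -Pb²x²(3aL-(3a+b)x)/(6L³EI)  [x≤a] = -(-2)·(20/3)²·(5/2)²·(3·(10/3)·10-(3·(10/3)+(20/3))·(5/2))/(6·10³·5000) = 7/6480 m
Load 3 — uniform load w=9 kN/m over full span:
  y_3 = -wx²(L-x)²/(24EI) = -9·(5/2)²·(10-(5/2))²/(24·5000) = -27/1024 m
Superposition: y = Σ y_i = -11351/414720 m ≈ -0.027370 m

y(5/2) = -11351/414720 m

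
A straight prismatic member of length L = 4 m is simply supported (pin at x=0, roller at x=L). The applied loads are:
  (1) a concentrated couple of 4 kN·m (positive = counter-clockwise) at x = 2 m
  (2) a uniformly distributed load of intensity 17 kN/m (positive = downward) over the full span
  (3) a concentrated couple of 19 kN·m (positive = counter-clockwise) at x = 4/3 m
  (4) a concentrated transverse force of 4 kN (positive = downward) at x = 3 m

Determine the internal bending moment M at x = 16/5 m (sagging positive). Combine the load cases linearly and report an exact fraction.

Load 1 — applied couple M₀=4 kN·m at a=2 m (b=L-a=2):
  M_1 = M₀x/L - M₀  [x>a] = 4·(16/5)/4 - 4 = -4/5 kN·m
Load 2 — uniform load w=17 kN/m over full span:
  M_2 = wx(L-x)/2 = 17·(16/5)·(4-(16/5))/2 = 544/25 kN·m
Load 3 — applied couple M₀=19 kN·m at a=4/3 m (b=L-a=8/3):
  M_3 = M₀x/L - M₀  [x>a] = 19·(16/5)/4 - 19 = -19/5 kN·m
Load 4 — point force P=4 kN at a=3 m (b=L-a=1):
  M_4 = Pa(L-x)/L  [x>a] = 4·3·(4-(16/5))/4 = 12/5 kN·m
Superposition: M = Σ M_i = 489/25 kN·m ≈ 19.560000 kN·m

M(16/5) = 489/25 kN·m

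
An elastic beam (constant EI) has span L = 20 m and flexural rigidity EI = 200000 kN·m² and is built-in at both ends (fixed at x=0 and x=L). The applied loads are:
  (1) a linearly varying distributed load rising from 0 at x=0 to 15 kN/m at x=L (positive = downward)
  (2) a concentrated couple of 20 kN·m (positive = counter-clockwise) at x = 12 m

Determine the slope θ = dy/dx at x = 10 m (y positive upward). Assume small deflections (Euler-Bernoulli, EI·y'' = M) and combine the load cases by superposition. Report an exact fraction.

θ(10) = -109/400000 rad

Load 1 — triangular load w₀=15 kN/m (0→w₀ over full span):
  θ_1 = -w₀(2x(L-x)(L-2x)(x+2L)+x²(L-x)²)/(120LEI) = -15·(2·10·(20-10)·(20-2·10)·(10+2·20)+10²·(20-10)²)/(120·20·200000) = -1/3200 rad
Load 2 — applied couple M₀=20 kN·m at a=12 m (b=L-a=8):
  θ_2 = (R_Ax²/2 - M_Ax)/EI  [x≤a] with R_A=36/25, M_A=32/5 = ((36/25)·10²/2 - (32/5)·10)/200000 = 1/25000 rad
Superposition: θ = Σ θ_i = -109/400000 rad ≈ -0.000273 rad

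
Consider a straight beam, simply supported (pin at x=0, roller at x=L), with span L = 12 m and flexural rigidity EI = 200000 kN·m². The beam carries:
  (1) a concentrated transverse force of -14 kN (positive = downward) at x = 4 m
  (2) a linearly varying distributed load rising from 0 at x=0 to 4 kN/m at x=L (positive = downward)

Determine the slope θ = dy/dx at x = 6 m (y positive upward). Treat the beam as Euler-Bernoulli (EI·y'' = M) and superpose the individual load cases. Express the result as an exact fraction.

θ(6) = -539/4500000 rad

Load 1 — point force P=-14 kN at a=4 m (b=L-a=8):
  θ_1 = -Pa(2L²-6Lx+3x²+a²)/(6LEI)  [x>a] = -(-14)·4·(2·12²-6·12·6+3·6²+4²)/(6·12·200000) = -7/90000 rad
Load 2 — triangular load w₀=4 kN/m (0→w₀ over full span):
  θ_2 = -w₀(7L⁴-30L²x²+15x⁴)/(360LEI) = -4·(7·12⁴-30·12²·6²+15·6⁴)/(360·12·200000) = -21/500000 rad
Superposition: θ = Σ θ_i = -539/4500000 rad ≈ -0.000120 rad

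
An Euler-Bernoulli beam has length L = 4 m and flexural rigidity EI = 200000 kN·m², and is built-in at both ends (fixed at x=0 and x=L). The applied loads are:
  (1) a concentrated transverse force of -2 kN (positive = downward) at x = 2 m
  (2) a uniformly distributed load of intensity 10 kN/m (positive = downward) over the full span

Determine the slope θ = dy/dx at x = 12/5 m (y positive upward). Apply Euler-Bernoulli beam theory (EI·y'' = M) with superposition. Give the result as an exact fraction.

Load 1 — point force P=-2 kN at a=2 m (b=L-a=2):
  θ_1 = Pa²(L-x)(2bL-(3b+a)(L-x))/(2L³EI)  [x>a] = (-2)·2²·(4-(12/5))·(2·2·4-(3·2+2)·(4-(12/5)))/(2·4³·200000) = -1/625000 rad
Load 2 — uniform load w=10 kN/m over full span:
  θ_2 = -wx(L-x)(L-2x)/(12EI) = -10·(12/5)·(4-(12/5))·(4-2·(12/5))/(12·200000) = 1/78125 rad
Superposition: θ = Σ θ_i = 7/625000 rad ≈ 0.000011 rad

θ(12/5) = 7/625000 rad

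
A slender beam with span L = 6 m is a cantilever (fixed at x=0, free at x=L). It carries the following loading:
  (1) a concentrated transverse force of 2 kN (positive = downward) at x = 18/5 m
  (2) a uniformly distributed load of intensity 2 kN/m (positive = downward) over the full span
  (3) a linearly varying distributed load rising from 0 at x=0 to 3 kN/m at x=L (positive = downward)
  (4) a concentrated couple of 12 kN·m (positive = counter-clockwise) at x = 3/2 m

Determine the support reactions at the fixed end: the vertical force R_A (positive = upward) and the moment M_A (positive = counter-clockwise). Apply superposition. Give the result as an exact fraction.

R_A = 23 kN, M_A = 336/5 kN·m

Load 1 — point force P=2 kN at a=18/5 m (b=L-a=12/5):
  R_A = P = 2 kN
  M_A = Pa = 2·(18/5) = 36/5 kN·m
Load 2 — uniform load w=2 kN/m over full span:
  R_A = wL = 2·6 = 12 kN
  M_A = wL²/2 = 2·6²/2 = 36 kN·m
Load 3 — triangular load w₀=3 kN/m (0→w₀ over full span):
  R_A = w₀L/2 = 3·6/2 = 9 kN
  M_A = w₀L²/3 = 3·6²/3 = 36 kN·m
Load 4 — applied couple M₀=12 kN·m at a=3/2 m (b=L-a=9/2):
  R_A = 0 kN
  M_A = -M₀ = -12 kN·m
Superposition: R_A = 23 kN, M_A = 336/5 kN·m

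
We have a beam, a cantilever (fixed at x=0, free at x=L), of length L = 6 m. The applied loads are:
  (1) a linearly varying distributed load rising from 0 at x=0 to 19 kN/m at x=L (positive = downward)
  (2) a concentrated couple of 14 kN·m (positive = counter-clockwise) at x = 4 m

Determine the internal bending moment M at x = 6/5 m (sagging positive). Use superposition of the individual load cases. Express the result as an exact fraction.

Load 1 — triangular load w₀=19 kN/m (0→w₀ over full span):
  M_1 = w₀Lx/2 - w₀L²/3 - w₀x³/(6L) = 19·6·(6/5)/2 - 19·6²/3 - 19·(6/5)³/(6·6) = -20064/125 kN·m
Load 2 — applied couple M₀=14 kN·m at a=4 m (b=L-a=2):
  M_2 = M₀  [x≤a] = 14 = 14 kN·m
Superposition: M = Σ M_i = -18314/125 kN·m ≈ -146.512000 kN·m

M(6/5) = -18314/125 kN·m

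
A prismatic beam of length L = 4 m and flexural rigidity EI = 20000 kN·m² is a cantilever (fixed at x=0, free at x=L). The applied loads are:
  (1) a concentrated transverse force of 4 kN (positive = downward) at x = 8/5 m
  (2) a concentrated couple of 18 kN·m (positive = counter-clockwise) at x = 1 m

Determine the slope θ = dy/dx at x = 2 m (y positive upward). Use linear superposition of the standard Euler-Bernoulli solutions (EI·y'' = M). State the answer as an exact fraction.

Load 1 — point force P=4 kN at a=8/5 m (b=L-a=12/5):
  θ_1 = -Pa²/(2EI)  [x>a] = -4·(8/5)²/(2·20000) = -4/15625 rad
Load 2 — applied couple M₀=18 kN·m at a=1 m (b=L-a=3):
  θ_2 = M₀a/EI  [x>a] = 18·1/20000 = 9/10000 rad
Superposition: θ = Σ θ_i = 161/250000 rad ≈ 0.000644 rad

θ(2) = 161/250000 rad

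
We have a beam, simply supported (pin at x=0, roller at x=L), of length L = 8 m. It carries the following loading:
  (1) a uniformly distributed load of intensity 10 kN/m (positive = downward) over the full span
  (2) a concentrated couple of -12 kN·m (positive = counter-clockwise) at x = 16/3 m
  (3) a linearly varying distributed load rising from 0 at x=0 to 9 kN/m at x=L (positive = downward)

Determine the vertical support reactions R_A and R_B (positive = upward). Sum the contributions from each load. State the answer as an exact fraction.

Load 1 — uniform load w=10 kN/m over full span:
  R_A = wL/2 = 10·8/2 = 40 kN
  R_B = wL/2 = 10·8/2 = 40 kN
Load 2 — applied couple M₀=-12 kN·m at a=16/3 m (b=L-a=8/3):
  R_A = M₀/L = (-12)/8 = -3/2 kN
  R_B = -M₀/L = -(-12)/8 = 3/2 kN
Load 3 — triangular load w₀=9 kN/m (0→w₀ over full span):
  R_A = w₀L/6 = 9·8/6 = 12 kN
  R_B = w₀L/3 = 9·8/3 = 24 kN
Superposition: R_A = 101/2 kN, R_B = 131/2 kN

R_A = 101/2 kN, R_B = 131/2 kN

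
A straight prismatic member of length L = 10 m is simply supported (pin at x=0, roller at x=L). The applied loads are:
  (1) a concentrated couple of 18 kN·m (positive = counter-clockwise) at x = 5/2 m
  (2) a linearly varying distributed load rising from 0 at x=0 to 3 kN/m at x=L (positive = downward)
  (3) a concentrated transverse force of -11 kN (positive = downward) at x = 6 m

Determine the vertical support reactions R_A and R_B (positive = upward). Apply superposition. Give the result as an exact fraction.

R_A = 12/5 kN, R_B = 8/5 kN

Load 1 — applied couple M₀=18 kN·m at a=5/2 m (b=L-a=15/2):
  R_A = M₀/L = 18/10 = 9/5 kN
  R_B = -M₀/L = -18/10 = -9/5 kN
Load 2 — triangular load w₀=3 kN/m (0→w₀ over full span):
  R_A = w₀L/6 = 3·10/6 = 5 kN
  R_B = w₀L/3 = 3·10/3 = 10 kN
Load 3 — point force P=-11 kN at a=6 m (b=L-a=4):
  R_A = Pb/L = (-11)·4/10 = -22/5 kN
  R_B = Pa/L = (-11)·6/10 = -33/5 kN
Superposition: R_A = 12/5 kN, R_B = 8/5 kN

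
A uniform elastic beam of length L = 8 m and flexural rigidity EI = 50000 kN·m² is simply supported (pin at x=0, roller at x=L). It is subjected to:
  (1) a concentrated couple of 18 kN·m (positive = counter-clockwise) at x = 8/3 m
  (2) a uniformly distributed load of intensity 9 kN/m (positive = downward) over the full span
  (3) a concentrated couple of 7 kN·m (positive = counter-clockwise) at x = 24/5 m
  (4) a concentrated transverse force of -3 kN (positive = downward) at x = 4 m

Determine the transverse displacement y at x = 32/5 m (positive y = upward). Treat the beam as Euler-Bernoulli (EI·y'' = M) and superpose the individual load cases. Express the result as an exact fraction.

Load 1 — applied couple M₀=18 kN·m at a=8/3 m (b=L-a=16/3):
  y_1 = (M₀x³/(6L)-M₀(x-a)²/2+C₁x)/EI  [x>a] with C₁=M₀(3b²-L²)/(6L)=8 = (18·(32/5)³/(6·8)-18·((32/5)-(8/3))²/2+8·(32/5))/50000 = 188/390625 m
Load 2 — uniform load w=9 kN/m over full span:
  y_2 = -wx(L³-2Lx²+x³)/(24EI) = -9·(32/5)·(8³-2·8·(32/5)²+(32/5)³)/(24·50000) = -11136/1953125 m
Load 3 — applied couple M₀=7 kN·m at a=24/5 m (b=L-a=16/5):
  y_3 = (M₀x³/(6L)-M₀(x-a)²/2+C₁x)/EI  [x>a] with C₁=M₀(3b²-L²)/(6L)=-364/75 = (7·(32/5)³/(6·8)-7·((32/5)-(24/5))²/2+(-364/75)·(32/5))/50000 = -14/390625 m
Load 4 — point force P=-3 kN at a=4 m (b=L-a=4):
  y_4 = -Pa(L-x)(2Lx-a²-x²)/(6LEI)  [x>a] = -(-3)·4·(8-(32/5))·(2·8·(32/5)-4²-(32/5)²)/(6·8·50000) = 142/390625 m
Superposition: y = Σ y_i = -9556/1953125 m ≈ -0.004893 m

y(32/5) = -9556/1953125 m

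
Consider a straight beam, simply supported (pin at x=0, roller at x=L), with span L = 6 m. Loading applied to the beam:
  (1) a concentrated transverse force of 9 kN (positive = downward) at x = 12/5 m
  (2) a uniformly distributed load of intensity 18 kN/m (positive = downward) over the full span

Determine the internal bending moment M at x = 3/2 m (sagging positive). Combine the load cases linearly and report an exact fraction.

Load 1 — point force P=9 kN at a=12/5 m (b=L-a=18/5):
  M_1 = Pbx/L  [x≤a] = 9·(18/5)·(3/2)/6 = 81/10 kN·m
Load 2 — uniform load w=18 kN/m over full span:
  M_2 = wx(L-x)/2 = 18·(3/2)·(6-(3/2))/2 = 243/4 kN·m
Superposition: M = Σ M_i = 1377/20 kN·m ≈ 68.850000 kN·m

M(3/2) = 1377/20 kN·m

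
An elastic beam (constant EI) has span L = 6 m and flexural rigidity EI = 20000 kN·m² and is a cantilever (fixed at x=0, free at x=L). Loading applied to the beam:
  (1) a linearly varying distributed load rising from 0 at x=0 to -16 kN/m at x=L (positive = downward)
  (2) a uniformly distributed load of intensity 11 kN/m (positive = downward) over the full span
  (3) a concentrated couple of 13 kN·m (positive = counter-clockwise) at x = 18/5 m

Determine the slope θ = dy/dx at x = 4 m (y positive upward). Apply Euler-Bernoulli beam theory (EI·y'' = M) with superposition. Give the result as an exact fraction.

θ(4) = 1753/450000 rad

Load 1 — triangular load w₀=-16 kN/m (0→w₀ over full span):
  θ_1 = (w₀Lx²/4-w₀L²x/3-w₀x⁴/(24L))/EI = ((-16)·6·4²/4-(-16)·6²·4/3-(-16)·4⁴/(24·6))/20000 = 116/5625 rad
Load 2 — uniform load w=11 kN/m over full span:
  θ_2 = -wx(x²-3Lx+3L²)/(6EI) = -11·4·(4²-3·6·4+3·6²)/(6·20000) = -143/7500 rad
Load 3 — applied couple M₀=13 kN·m at a=18/5 m (b=L-a=12/5):
  θ_3 = M₀a/EI  [x>a] = 13·(18/5)/20000 = 117/50000 rad
Superposition: θ = Σ θ_i = 1753/450000 rad ≈ 0.003896 rad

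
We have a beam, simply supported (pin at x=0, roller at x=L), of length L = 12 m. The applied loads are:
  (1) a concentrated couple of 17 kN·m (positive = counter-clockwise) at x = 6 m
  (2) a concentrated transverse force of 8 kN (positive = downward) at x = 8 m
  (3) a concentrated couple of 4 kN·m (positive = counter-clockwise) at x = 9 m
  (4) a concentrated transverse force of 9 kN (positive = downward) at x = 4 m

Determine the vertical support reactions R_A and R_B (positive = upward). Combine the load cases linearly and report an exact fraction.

Load 1 — applied couple M₀=17 kN·m at a=6 m (b=L-a=6):
  R_A = M₀/L = 17/12 kN
  R_B = -M₀/L = -17/12 kN
Load 2 — point force P=8 kN at a=8 m (b=L-a=4):
  R_A = Pb/L = 8·4/12 = 8/3 kN
  R_B = Pa/L = 8·8/12 = 16/3 kN
Load 3 — applied couple M₀=4 kN·m at a=9 m (b=L-a=3):
  R_A = M₀/L = 4/12 = 1/3 kN
  R_B = -M₀/L = -4/12 = -1/3 kN
Load 4 — point force P=9 kN at a=4 m (b=L-a=8):
  R_A = Pb/L = 9·8/12 = 6 kN
  R_B = Pa/L = 9·4/12 = 3 kN
Superposition: R_A = 125/12 kN, R_B = 79/12 kN

R_A = 125/12 kN, R_B = 79/12 kN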